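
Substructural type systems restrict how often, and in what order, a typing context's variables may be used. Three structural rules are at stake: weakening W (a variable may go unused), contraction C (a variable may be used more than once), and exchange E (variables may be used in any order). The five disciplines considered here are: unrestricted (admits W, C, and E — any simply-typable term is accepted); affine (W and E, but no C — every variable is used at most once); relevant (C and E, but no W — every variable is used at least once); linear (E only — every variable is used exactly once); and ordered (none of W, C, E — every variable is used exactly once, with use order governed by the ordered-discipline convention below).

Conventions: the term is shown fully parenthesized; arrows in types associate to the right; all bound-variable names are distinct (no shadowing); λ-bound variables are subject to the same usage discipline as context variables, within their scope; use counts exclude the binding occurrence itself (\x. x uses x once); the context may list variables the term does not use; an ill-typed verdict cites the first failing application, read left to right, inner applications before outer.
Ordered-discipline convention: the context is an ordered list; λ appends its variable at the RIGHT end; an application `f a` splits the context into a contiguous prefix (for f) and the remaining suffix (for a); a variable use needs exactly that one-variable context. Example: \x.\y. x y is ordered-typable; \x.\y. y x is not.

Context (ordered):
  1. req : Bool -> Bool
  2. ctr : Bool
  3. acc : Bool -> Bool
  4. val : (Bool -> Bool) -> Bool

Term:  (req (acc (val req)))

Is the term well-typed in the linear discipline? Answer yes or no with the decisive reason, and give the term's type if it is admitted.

no — repeated use of req ×2; ctr left unused
variable uses: req: 2, ctr: 0, acc: 1, val: 1
order of uses: req, acc, val, req
typing: well-typed — term : Bool
summary: ordered ✗; linear ✗; affine ✗; relevant ✗; unrestricted ✓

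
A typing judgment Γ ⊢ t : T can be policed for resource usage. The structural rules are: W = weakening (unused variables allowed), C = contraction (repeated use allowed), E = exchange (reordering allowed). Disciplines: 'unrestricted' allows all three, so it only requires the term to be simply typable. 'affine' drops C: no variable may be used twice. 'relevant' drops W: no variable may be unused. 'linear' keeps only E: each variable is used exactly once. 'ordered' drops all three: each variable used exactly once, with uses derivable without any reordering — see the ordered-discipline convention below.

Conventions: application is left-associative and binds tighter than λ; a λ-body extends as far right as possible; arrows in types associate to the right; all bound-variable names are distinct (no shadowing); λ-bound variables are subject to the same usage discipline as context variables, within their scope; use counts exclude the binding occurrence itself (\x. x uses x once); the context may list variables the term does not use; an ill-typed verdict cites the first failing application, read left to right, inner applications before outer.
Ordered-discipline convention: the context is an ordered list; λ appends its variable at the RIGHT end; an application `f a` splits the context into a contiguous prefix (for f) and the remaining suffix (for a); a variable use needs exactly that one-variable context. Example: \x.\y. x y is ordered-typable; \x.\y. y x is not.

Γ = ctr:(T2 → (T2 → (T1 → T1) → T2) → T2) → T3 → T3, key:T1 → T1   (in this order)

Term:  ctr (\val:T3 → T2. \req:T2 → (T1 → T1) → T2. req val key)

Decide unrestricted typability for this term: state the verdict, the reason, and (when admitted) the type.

no — fails simple typing
use counts: ctr=1; key=1; val (λ-bound)=1; req (λ-bound)=1
uses in reading order: ctr, req, val, key
typing: ill-typed: an argument T3 → T2 mismatches the expected T2
across the five disciplines: ordered ✗; linear ✗; affine ✗; relevant ✗; unrestricted ✗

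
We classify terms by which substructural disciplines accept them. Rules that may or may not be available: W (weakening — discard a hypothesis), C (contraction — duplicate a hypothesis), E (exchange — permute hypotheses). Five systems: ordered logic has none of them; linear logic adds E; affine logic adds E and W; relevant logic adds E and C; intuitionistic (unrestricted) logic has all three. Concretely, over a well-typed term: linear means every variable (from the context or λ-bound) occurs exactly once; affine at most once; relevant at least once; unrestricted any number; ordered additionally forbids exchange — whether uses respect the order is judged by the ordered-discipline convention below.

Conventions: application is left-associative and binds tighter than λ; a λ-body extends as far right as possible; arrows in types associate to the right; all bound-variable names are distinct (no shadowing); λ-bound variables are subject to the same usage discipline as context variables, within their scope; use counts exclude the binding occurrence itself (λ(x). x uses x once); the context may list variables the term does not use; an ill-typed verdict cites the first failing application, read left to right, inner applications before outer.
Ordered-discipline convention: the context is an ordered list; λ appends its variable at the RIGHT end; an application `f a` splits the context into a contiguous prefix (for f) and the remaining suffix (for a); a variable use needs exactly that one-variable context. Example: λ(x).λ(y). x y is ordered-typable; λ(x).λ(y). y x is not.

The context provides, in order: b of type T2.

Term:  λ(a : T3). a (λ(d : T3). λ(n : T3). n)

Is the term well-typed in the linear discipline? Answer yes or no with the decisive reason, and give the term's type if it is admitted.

no — fails simple typing
usage: b ×0, a (λ-bound) ×1, d (λ-bound) ×0, n (λ-bound) ×1
uses in reading order: a, n
typing: ill-typed: non-arrow in function slot: T3
all disciplines: ordered ✗, linear ✗, affine ✗, relevant ✗, unrestricted ✗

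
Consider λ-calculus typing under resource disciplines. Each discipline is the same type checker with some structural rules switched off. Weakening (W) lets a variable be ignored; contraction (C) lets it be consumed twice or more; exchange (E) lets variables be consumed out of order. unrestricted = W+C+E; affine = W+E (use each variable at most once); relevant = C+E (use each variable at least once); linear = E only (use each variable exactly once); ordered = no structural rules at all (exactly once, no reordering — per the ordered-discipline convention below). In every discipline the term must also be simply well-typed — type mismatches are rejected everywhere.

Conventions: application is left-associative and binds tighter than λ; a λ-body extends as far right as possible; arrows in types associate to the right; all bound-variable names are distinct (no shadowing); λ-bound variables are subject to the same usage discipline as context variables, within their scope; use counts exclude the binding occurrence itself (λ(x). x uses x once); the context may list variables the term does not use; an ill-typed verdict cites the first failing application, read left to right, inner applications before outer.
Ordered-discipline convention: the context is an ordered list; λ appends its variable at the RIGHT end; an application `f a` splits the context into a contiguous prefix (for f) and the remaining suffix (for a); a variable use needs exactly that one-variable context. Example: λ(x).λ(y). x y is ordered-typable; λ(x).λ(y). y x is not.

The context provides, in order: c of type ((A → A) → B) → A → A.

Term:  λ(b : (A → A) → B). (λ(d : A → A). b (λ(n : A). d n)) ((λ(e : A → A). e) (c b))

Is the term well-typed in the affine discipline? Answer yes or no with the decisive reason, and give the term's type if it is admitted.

no — repeated use of b ×2
variable uses: c: 1×, b (λ-bound): 2×, d (λ-bound): 1×, n (λ-bound): 1×, e (λ-bound): 1×
use order (left to right): b, d, n, e, c, b
typing: ✓ — ((A → A) → B) → B
summary: ordered ✗, linear ✗, affine ✗, relevant ✓, unrestricted ✓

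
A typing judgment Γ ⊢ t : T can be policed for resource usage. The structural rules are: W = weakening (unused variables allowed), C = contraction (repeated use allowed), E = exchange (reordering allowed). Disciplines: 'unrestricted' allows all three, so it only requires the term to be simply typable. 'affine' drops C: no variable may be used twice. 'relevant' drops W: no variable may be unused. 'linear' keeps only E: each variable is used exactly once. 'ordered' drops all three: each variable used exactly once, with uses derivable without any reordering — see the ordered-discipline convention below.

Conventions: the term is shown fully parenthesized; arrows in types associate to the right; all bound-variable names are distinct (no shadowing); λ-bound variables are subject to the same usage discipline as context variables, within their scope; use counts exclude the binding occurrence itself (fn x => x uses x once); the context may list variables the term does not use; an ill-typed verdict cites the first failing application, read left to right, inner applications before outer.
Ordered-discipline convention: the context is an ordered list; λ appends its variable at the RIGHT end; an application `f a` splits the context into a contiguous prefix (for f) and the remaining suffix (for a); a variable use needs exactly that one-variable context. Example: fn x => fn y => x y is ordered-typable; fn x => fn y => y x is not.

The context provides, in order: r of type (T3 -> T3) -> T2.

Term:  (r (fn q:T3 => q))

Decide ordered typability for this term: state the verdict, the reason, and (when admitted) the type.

yes — r, q once each; derivable with no W/C/E; term : T2
counts: r=1, q [bound]=1
left-to-right use order: r, q
typing: ✓ — T2
per-discipline verdicts: ordered ✓, linear ✓, affine ✓, relevant ✓, unrestricted ✓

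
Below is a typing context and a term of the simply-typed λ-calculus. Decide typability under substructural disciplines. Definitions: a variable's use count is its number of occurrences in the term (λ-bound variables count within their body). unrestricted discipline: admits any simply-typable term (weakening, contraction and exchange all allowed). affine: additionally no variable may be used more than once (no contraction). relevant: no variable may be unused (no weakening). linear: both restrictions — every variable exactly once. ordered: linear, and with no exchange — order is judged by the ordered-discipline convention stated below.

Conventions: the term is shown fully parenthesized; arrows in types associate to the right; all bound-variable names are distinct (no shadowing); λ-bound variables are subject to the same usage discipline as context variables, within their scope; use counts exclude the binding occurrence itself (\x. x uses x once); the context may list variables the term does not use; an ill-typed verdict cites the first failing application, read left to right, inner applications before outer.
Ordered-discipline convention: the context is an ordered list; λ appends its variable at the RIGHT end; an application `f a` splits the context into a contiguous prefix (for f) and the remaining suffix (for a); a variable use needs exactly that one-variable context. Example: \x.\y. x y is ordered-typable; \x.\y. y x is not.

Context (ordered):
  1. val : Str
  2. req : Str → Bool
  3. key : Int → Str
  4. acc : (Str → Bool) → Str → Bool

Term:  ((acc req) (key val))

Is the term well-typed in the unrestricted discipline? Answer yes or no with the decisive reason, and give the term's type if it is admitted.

no — a type mismatch blocks all five
variable uses: val ×1, req ×1, key ×1, acc ×1
left-to-right use order: acc, req, key, val
typing: ill-typed: argument of type Str where Int is required
per-discipline verdicts: ordered ✗ · linear ✗ · affine ✗ · relevant ✗ · unrestricted ✗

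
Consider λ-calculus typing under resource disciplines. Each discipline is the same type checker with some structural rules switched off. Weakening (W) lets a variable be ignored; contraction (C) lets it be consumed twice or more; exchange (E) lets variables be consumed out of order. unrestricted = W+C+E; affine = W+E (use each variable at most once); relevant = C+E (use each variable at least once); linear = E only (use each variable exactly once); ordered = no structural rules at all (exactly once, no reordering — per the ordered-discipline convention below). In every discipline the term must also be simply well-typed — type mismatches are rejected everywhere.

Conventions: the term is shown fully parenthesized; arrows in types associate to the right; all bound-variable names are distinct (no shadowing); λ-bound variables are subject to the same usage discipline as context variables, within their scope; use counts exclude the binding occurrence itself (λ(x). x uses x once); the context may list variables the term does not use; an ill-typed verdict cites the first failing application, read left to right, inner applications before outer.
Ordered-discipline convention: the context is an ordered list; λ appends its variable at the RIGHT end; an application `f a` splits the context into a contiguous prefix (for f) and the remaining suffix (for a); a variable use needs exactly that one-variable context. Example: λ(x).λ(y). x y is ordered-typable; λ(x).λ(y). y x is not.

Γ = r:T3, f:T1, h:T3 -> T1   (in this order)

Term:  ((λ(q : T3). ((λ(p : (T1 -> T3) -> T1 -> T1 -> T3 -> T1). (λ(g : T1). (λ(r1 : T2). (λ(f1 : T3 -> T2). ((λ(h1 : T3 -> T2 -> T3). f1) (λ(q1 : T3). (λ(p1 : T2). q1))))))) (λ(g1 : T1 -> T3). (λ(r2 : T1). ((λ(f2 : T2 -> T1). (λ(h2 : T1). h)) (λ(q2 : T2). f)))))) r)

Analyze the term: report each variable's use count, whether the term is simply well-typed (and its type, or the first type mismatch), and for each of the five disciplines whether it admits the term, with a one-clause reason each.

variable uses: r: 1×; f: 1×; h: 1×; q [bound]: 0×; p [bound]: 0×; g [bound]: 0×; r1 [bound]: 0×; f1 [bound]: 1×; h1 [bound]: 0×; q1 [bound]: 1×; p1 [bound]: 0×; g1 [bound]: 0×; r2 [bound]: 0×; f2 [bound]: 0×; h2 [bound]: 0×; q2 [bound]: 0×
uses in reading order: f1, q1, h, f, r
typing: well-typed — term : T1 -> T2 -> (T3 -> T2) -> T3 -> T2
ordered: ✗, needs weakening: q, p, g, r1, h1, p1, g1, r2, f2, h2, q2 unused
linear: ✗, needs weakening: q, p, g, r1, h1, p1, g1, r2, f2, h2, q2 unused
affine: ✓, r, f, h, q, p, g, r1, f1, h1, q1, p1, g1, r2, f2, h2, q2: no repeats, contraction unneeded
relevant: ✗, needs weakening: q, p, g, r1, h1, p1, g1, r2, f2, h2, q2 unused
unrestricted: ✓, simply typable at T1 -> T2 -> (T3 -> T2) -> T3 -> T2; W, C, E all held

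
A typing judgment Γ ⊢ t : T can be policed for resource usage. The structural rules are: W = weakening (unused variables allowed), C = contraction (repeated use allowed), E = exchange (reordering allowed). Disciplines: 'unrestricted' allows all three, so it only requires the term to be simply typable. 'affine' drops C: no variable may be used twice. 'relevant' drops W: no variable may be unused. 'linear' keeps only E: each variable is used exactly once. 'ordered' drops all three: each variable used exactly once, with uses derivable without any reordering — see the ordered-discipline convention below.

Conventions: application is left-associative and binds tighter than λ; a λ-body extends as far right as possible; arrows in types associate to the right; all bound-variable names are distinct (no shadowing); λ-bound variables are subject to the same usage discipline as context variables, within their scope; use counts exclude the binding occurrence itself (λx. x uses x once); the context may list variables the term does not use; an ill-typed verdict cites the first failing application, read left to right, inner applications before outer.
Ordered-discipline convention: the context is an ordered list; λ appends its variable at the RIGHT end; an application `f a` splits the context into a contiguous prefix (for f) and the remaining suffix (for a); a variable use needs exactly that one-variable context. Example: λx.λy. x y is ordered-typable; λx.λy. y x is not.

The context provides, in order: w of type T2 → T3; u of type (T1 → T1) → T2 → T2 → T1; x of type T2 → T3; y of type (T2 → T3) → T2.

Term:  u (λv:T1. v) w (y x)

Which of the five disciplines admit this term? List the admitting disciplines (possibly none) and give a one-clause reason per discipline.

admitted in: none
use counts: w: 1×, u: 1×, x: 1×, y: 1×, v (bound): 1×
uses in reading order: u, v, w, y, x
typing: ill-typed: a function awaiting T2 gets T2 → T3
ordered: ✗ — fails simple typing
linear: ✗ — a type mismatch blocks all five
affine: ✗ — the type mismatch rejects it
relevant: ✗ — not simply typable
unrestricted: ✗ — fails simple typing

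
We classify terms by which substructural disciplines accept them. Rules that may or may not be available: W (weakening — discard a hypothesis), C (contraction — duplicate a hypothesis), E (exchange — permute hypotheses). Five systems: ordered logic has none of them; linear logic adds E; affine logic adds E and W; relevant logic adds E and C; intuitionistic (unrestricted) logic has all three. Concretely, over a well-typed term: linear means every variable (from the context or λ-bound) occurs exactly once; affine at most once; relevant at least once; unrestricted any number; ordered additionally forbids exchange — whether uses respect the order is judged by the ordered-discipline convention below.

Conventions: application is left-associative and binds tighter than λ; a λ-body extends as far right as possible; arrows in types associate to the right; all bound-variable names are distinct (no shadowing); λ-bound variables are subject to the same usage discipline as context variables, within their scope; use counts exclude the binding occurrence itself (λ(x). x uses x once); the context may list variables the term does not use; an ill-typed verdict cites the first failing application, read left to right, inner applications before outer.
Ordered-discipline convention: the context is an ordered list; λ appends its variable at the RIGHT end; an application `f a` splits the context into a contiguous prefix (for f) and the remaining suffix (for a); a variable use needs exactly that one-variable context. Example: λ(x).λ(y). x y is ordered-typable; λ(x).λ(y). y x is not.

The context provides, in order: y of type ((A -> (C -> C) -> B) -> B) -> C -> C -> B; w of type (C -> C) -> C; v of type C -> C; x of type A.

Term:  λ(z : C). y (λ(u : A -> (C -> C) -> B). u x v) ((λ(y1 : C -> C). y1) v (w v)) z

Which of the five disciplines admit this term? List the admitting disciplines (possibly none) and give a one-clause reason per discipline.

admitting disciplines: relevant, unrestricted
use counts: y=1, w=1, v=3, x=1, z [bound]=1, u [bound]=1, y1 [bound]=1
order of uses: y, u, x, v, y1, v, w, v, z
typing: well-typed — term : C -> B
ordered ✗ (uses contraction: v ×3)
linear ✗ (uses contraction: v ×3)
affine ✗ (uses contraction: v ×3)
relevant ✓ (every one of y, w, v, x, z, u, y1 appears)
unrestricted ✓ (well-typed at C -> B; no restrictions here)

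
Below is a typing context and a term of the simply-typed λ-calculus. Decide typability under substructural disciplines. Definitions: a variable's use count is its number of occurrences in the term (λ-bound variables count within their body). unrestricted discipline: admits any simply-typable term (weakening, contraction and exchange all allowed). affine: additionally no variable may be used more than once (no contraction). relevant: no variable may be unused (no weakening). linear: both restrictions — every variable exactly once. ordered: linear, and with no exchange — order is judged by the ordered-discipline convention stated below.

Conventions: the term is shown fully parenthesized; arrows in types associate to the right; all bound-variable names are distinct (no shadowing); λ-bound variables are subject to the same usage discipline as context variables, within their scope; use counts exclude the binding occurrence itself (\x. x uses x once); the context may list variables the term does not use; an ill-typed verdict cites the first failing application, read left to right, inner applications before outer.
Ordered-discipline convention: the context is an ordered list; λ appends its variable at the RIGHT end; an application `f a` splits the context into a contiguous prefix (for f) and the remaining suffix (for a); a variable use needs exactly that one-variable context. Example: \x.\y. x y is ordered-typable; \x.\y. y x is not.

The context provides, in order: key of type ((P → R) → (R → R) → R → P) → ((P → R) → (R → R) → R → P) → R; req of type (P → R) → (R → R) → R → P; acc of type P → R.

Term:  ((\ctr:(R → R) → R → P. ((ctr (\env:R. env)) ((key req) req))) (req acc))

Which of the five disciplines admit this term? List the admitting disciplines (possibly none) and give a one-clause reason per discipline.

admitted in: relevant, unrestricted
counts: key: 1; req: 3; acc: 1; ctr (bound): 1; env (bound): 1
use order (left to right): ctr, env, key, req, req, req, acc
typing: well-typed — term : P
ordered ✗ (needs contraction — req ×3)
linear ✗ (needs contraction — req ×3)
affine ✗ (needs contraction — req ×3)
relevant ✓ (key, req, acc, ctr, env: all used, weakening unneeded)
unrestricted ✓ (well-typed at P; no restrictions here)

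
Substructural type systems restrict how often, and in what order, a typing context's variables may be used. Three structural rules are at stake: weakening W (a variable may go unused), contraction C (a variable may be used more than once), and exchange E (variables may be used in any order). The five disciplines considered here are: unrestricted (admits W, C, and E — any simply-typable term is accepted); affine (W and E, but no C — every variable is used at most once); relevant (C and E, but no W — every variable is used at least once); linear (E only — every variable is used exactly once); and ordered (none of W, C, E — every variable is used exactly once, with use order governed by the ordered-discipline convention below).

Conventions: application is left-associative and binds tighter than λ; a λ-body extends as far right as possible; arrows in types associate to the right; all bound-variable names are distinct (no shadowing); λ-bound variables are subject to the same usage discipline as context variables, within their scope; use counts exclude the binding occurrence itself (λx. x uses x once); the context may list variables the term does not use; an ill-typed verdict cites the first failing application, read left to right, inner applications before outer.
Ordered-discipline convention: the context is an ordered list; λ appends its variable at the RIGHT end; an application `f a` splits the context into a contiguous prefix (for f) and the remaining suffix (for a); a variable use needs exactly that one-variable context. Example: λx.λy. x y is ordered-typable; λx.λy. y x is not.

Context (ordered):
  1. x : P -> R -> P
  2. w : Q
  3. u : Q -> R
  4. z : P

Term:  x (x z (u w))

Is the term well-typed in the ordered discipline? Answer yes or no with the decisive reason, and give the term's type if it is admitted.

no — x ×2 used more than once (contraction)
use counts: x=2, w=1, u=1, z=1
left-to-right use order: x, x, z, u, w
typing: ✓ — R -> P
all disciplines: ordered ✗; linear ✗; affine ✗; relevant ✓; unrestricted ✓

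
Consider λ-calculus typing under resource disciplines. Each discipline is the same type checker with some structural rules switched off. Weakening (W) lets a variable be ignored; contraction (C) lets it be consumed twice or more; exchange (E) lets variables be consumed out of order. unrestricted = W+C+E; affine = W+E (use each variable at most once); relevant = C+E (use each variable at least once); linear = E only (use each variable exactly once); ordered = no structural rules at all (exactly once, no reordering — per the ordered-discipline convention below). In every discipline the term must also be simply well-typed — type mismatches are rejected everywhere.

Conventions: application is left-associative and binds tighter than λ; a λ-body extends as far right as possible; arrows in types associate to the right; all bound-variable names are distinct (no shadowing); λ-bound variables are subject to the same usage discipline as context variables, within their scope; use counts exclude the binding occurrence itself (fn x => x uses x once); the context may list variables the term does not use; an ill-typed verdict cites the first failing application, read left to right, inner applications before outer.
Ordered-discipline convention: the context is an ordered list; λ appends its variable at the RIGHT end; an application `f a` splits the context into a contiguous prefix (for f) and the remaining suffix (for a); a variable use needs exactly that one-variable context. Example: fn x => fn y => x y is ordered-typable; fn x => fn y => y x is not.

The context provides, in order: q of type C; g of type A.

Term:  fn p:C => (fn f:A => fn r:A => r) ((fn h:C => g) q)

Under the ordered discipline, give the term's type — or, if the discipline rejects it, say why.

not well-typed under ordered — needs weakening: p, f, h unused
use counts: q: 1×; g: 1×; p [bound]: 0×; f [bound]: 0×; r [bound]: 1×; h [bound]: 0×
use order (left to right): r, g, q
typing: well-typed — term : C → A → A
all disciplines: ordered ✗; linear ✗; affine ✓; relevant ✗; unrestricted ✓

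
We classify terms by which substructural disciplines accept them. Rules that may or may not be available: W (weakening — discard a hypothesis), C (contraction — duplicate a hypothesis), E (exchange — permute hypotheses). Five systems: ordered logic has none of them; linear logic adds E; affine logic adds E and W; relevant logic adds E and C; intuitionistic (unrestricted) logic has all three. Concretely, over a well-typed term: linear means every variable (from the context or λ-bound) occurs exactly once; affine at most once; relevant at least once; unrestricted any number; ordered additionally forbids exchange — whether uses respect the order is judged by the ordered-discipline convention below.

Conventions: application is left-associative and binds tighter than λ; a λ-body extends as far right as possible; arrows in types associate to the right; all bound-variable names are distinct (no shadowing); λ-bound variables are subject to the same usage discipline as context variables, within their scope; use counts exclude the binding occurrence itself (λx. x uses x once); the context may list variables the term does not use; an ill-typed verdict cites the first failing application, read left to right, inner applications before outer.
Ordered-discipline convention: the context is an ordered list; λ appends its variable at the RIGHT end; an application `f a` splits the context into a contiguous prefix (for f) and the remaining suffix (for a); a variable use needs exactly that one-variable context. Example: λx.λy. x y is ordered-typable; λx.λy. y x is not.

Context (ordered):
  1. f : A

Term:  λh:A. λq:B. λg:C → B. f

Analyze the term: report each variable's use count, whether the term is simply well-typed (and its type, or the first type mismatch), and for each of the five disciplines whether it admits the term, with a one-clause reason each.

use counts: f=1, h (λ-bound)=0, q (λ-bound)=0, g (λ-bound)=0
use order (left to right): f
typing: well-typed — term : A → B → (C → B) → A
ordered: ✗ — needs weakening: h, q, g unused
linear: ✗ — needs weakening: h, q, g unused
affine: ✓ — f, h, q, g: no repeats, contraction unneeded
relevant: ✗ — needs weakening: h, q, g unused
unrestricted: ✓ — simply typable at A → B → (C → B) → A; W, C, E all held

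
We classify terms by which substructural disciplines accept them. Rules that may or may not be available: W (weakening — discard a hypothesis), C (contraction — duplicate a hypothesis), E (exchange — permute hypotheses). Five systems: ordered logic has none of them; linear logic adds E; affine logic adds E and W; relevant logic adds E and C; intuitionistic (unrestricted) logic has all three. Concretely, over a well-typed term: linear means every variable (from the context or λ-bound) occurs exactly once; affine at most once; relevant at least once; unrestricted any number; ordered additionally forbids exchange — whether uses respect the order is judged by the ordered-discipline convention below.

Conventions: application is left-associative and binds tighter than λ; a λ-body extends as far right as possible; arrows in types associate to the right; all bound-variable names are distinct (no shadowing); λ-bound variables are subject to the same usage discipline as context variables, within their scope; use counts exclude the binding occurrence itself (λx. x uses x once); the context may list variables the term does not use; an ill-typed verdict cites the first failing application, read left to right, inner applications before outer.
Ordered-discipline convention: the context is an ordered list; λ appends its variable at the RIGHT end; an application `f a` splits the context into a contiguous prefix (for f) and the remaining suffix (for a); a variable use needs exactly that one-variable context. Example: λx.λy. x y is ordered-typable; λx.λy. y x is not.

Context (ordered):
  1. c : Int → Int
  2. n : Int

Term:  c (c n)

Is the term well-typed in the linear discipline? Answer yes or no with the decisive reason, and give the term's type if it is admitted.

no — repeated use of c ×2
usage: c ×2, n ×1
uses in reading order: c, c, n
typing: well-typed — term : Int
per-discipline verdicts: ordered ✗ · linear ✗ · affine ✗ · relevant ✓ · unrestricted ✓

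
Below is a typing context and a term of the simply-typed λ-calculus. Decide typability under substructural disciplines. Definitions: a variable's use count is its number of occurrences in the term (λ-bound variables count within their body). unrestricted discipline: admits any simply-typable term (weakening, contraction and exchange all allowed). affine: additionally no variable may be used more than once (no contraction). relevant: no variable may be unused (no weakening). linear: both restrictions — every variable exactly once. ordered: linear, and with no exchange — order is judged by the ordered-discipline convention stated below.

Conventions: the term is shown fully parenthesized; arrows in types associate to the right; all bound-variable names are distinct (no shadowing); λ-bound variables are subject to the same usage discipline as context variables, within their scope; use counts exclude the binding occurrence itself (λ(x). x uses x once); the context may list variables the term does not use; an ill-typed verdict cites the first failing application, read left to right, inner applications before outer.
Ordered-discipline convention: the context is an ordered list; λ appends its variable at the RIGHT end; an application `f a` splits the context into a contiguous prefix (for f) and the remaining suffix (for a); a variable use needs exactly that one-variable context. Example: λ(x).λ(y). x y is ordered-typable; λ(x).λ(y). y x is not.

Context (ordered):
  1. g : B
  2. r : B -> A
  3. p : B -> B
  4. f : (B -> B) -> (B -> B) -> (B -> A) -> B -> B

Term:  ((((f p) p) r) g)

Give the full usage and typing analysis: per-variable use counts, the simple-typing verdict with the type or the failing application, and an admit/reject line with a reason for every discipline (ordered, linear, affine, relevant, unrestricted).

usage: g: 1×; r: 1×; p: 2×; f: 1×
left-to-right use order: f, p, p, r, g
typing: the term checks, with type B
ordered ✗ (p ×2 used more than once (contraction))
linear ✗ (p ×2 used more than once (contraction))
affine ✗ (p ×2 used more than once (contraction))
relevant ✓ (at least one use each (g, r, p, f))
unrestricted ✓ (well-typed at B; no restrictions here)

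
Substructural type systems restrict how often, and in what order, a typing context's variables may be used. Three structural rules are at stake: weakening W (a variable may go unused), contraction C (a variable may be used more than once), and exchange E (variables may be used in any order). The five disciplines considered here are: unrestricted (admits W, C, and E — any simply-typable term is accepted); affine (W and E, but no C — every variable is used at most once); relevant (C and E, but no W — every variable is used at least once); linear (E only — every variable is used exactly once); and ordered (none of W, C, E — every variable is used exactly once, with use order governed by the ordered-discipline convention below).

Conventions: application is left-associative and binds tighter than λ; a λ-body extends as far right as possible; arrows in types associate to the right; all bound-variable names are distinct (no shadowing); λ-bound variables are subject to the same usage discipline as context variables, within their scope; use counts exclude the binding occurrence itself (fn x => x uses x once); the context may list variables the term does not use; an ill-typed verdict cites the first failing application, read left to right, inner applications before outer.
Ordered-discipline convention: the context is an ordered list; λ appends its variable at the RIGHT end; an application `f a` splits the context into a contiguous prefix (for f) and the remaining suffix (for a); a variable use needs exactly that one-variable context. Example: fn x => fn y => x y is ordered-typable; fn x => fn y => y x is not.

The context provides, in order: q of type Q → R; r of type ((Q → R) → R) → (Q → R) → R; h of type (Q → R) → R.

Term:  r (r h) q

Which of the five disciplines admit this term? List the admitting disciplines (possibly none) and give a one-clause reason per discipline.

accepted by: relevant, unrestricted
counts: q=1; r=2; h=1
left-to-right use order: r, r, h, q
typing: well-typed — term : R
ordered: ✗, r ×2 used more than once (contraction)
linear: ✗, r ×2 used more than once (contraction)
affine: ✗, r ×2 used more than once (contraction)
relevant: ✓, at least one use each (q, r, h)
unrestricted: ✓, typability at R is all that's needed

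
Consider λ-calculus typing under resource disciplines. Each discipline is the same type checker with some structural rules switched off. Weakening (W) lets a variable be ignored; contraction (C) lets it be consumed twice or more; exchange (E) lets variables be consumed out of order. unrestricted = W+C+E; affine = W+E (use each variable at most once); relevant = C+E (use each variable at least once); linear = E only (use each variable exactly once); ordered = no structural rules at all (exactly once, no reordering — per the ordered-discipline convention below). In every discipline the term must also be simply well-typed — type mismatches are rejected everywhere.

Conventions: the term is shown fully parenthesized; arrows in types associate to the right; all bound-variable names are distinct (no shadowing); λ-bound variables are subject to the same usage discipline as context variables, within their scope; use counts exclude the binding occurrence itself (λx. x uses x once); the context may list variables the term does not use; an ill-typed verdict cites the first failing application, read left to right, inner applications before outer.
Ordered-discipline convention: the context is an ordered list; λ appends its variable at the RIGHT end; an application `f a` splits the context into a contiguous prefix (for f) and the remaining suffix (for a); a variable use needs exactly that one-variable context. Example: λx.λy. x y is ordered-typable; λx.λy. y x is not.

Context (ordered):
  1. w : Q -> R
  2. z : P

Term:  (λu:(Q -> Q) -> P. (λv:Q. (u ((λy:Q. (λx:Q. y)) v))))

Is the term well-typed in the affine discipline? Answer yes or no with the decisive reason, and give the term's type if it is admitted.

yes — no duplicate uses among w, z, u, v, y, x; term : ((Q -> Q) -> P) -> Q -> P
variable uses: w: 0, z: 0, u (λ-bound): 1, v (λ-bound): 1, y (λ-bound): 1, x (λ-bound): 0
uses in reading order: u, y, v
typing: ✓ — ((Q -> Q) -> P) -> Q -> P
per-discipline verdicts: ordered ✗; linear ✗; affine ✓; relevant ✗; unrestricted ✓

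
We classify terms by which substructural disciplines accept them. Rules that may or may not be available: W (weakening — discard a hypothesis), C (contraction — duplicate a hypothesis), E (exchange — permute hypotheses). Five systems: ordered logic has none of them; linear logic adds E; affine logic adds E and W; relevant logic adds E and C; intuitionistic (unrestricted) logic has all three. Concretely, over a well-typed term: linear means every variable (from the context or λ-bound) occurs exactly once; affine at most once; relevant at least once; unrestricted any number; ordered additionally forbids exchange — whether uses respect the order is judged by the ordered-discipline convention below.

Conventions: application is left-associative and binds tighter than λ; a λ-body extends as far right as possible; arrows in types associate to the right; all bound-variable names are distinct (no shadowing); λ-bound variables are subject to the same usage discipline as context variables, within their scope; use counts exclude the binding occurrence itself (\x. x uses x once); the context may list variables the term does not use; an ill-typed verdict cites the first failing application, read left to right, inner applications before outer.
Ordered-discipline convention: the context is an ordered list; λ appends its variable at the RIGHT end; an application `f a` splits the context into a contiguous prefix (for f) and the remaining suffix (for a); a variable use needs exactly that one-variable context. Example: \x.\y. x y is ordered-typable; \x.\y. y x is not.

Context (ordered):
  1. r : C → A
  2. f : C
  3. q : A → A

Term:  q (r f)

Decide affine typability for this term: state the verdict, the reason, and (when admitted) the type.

yes — at most one use each (r, f, q); term : A
usage: r: 1, f: 1, q: 1
uses in reading order: q, r, f
typing: the term checks, with type A
all disciplines: ordered ✗, linear ✓, affine ✓, relevant ✓, unrestricted ✓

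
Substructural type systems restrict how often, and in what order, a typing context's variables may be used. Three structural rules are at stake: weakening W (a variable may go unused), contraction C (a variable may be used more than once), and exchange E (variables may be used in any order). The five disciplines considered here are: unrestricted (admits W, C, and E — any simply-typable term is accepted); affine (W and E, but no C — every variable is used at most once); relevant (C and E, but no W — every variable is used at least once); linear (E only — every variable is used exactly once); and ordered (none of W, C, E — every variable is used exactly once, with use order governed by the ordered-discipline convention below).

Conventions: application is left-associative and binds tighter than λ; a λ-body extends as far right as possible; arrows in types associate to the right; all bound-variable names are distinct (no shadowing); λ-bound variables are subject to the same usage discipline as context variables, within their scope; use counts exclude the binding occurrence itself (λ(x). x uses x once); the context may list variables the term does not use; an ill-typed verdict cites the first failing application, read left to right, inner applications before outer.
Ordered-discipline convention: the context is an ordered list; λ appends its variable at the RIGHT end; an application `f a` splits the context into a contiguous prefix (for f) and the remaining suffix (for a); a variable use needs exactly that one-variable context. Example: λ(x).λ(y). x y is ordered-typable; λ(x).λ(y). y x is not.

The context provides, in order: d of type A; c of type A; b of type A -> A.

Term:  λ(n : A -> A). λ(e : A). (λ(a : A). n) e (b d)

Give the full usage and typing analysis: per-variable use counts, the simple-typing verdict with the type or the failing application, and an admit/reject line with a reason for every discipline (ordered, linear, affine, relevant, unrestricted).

counts: d ×1; c ×0; b ×1; n (λ-bound) ×1; e (λ-bound) ×1; a (λ-bound) ×0
uses in reading order: n, e, b, d
typing: well-typed at (A -> A) -> A -> A
ordered ✗ (c, a left unused)
linear ✗ (c, a left unused)
affine ✓ (none of d, c, b, n, e, a used more than once)
relevant ✗ (c, a left unused)
unrestricted ✓ (type-checks ((A -> A) -> A -> A) and nothing is barred)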